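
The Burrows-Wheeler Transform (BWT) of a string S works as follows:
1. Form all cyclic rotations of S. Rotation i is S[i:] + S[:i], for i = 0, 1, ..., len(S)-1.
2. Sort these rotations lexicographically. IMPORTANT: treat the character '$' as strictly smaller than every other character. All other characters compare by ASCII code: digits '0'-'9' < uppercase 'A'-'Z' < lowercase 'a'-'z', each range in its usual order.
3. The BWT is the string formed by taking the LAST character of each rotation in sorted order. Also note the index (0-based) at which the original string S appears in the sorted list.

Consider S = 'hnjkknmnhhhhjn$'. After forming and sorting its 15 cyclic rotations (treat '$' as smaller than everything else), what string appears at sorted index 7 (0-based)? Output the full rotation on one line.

Answer: jn$hnjkknmnhhhh

Derivation:
All 15 rotations (rotation i = S[i:]+S[:i]):
  rot[0] = hnjkknmnhhhhjn$
  rot[1] = njkknmnhhhhjn$h
  rot[2] = jkknmnhhhhjn$hn
  rot[3] = kknmnhhhhjn$hnj
  rot[4] = knmnhhhhjn$hnjk
  rot[5] = nmnhhhhjn$hnjkk
  rot[6] = mnhhhhjn$hnjkkn
  rot[7] = nhhhhjn$hnjkknm
  rot[8] = hhhhjn$hnjkknmn
  rot[9] = hhhjn$hnjkknmnh
  rot[10] = hhjn$hnjkknmnhh
  rot[11] = hjn$hnjkknmnhhh
  rot[12] = jn$hnjkknmnhhhh
  rot[13] = n$hnjkknmnhhhhj
  rot[14] = $hnjkknmnhhhhjn
Sorted (with $ < everything):
  sorted[0] = $hnjkknmnhhhhjn
  sorted[1] = hhhhjn$hnjkknmn
  sorted[2] = hhhjn$hnjkknmnh
  sorted[3] = hhjn$hnjkknmnhh
  sorted[4] = hjn$hnjkknmnhhh
  sorted[5] = hnjkknmnhhhhjn$
  sorted[6] = jkknmnhhhhjn$hn
  sorted[7] = jn$hnjkknmnhhhh
  sorted[8] = kknmnhhhhjn$hnj
  sorted[9] = knmnhhhhjn$hnjk
  sorted[10] = mnhhhhjn$hnjkkn
  sorted[11] = n$hnjkknmnhhhhj
  sorted[12] = nhhhhjn$hnjkknm
  sorted[13] = njkknmnhhhhjn$h
  sorted[14] = nmnhhhhjn$hnjkk
sorted[7] = jn$hnjkknmnhhhh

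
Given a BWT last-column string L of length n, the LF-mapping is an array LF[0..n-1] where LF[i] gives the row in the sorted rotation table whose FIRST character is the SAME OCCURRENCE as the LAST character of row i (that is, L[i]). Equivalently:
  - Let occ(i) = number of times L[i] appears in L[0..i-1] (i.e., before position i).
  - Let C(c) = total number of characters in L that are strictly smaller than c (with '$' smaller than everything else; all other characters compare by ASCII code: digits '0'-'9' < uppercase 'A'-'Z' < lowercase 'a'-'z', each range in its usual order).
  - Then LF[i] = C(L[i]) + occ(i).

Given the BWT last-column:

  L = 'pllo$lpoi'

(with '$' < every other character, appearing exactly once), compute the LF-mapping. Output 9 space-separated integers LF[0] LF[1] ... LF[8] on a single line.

Answer: 7 2 3 5 0 4 8 6 1

Derivation:
Char counts: '$':1, 'i':1, 'l':3, 'o':2, 'p':2
C (first-col start): C('$')=0, C('i')=1, C('l')=2, C('o')=5, C('p')=7
L[0]='p': occ=0, LF[0]=C('p')+0=7+0=7
L[1]='l': occ=0, LF[1]=C('l')+0=2+0=2
L[2]='l': occ=1, LF[2]=C('l')+1=2+1=3
L[3]='o': occ=0, LF[3]=C('o')+0=5+0=5
L[4]='$': occ=0, LF[4]=C('$')+0=0+0=0
L[5]='l': occ=2, LF[5]=C('l')+2=2+2=4
L[6]='p': occ=1, LF[6]=C('p')+1=7+1=8
L[7]='o': occ=1, LF[7]=C('o')+1=5+1=6
L[8]='i': occ=0, LF[8]=C('i')+0=1+0=1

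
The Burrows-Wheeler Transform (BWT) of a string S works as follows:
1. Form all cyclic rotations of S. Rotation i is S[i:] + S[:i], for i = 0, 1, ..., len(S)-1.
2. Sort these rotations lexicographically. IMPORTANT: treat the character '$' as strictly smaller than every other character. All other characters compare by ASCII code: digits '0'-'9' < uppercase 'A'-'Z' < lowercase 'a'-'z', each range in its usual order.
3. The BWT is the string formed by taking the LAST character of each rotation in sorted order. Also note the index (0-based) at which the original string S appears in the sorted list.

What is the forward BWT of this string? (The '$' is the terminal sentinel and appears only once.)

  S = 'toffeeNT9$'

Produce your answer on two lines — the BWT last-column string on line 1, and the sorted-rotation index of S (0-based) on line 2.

Answer: 9TeNeffot$
9

Derivation:
All 10 rotations (rotation i = S[i:]+S[:i]):
  rot[0] = toffeeNT9$
  rot[1] = offeeNT9$t
  rot[2] = ffeeNT9$to
  rot[3] = feeNT9$tof
  rot[4] = eeNT9$toff
  rot[5] = eNT9$toffe
  rot[6] = NT9$toffee
  rot[7] = T9$toffeeN
  rot[8] = 9$toffeeNT
  rot[9] = $toffeeNT9
Sorted (with $ < everything):
  sorted[0] = $toffeeNT9  (last char: '9')
  sorted[1] = 9$toffeeNT  (last char: 'T')
  sorted[2] = NT9$toffee  (last char: 'e')
  sorted[3] = T9$toffeeN  (last char: 'N')
  sorted[4] = eNT9$toffe  (last char: 'e')
  sorted[5] = eeNT9$toff  (last char: 'f')
  sorted[6] = feeNT9$tof  (last char: 'f')
  sorted[7] = ffeeNT9$to  (last char: 'o')
  sorted[8] = offeeNT9$t  (last char: 't')
  sorted[9] = toffeeNT9$  (last char: '$')
Last column: 9TeNeffot$
Original string S is at sorted index 9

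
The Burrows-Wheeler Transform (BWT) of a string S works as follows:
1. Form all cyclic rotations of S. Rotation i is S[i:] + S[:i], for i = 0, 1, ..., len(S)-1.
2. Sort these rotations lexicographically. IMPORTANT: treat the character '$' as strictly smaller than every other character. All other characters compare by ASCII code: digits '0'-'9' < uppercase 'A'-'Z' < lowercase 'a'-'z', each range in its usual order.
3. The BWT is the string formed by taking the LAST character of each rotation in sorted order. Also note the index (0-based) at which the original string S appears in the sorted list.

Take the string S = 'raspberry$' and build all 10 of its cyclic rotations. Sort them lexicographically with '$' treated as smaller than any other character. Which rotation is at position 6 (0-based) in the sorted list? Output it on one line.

Answer: rry$raspbe

Derivation:
All 10 rotations (rotation i = S[i:]+S[:i]):
  rot[0] = raspberry$
  rot[1] = aspberry$r
  rot[2] = spberry$ra
  rot[3] = pberry$ras
  rot[4] = berry$rasp
  rot[5] = erry$raspb
  rot[6] = rry$raspbe
  rot[7] = ry$raspber
  rot[8] = y$raspberr
  rot[9] = $raspberry
Sorted (with $ < everything):
  sorted[0] = $raspberry
  sorted[1] = aspberry$r
  sorted[2] = berry$rasp
  sorted[3] = erry$raspb
  sorted[4] = pberry$ras
  sorted[5] = raspberry$
  sorted[6] = rry$raspbe
  sorted[7] = ry$raspber
  sorted[8] = spberry$ra
  sorted[9] = y$raspberr
sorted[6] = rry$raspbe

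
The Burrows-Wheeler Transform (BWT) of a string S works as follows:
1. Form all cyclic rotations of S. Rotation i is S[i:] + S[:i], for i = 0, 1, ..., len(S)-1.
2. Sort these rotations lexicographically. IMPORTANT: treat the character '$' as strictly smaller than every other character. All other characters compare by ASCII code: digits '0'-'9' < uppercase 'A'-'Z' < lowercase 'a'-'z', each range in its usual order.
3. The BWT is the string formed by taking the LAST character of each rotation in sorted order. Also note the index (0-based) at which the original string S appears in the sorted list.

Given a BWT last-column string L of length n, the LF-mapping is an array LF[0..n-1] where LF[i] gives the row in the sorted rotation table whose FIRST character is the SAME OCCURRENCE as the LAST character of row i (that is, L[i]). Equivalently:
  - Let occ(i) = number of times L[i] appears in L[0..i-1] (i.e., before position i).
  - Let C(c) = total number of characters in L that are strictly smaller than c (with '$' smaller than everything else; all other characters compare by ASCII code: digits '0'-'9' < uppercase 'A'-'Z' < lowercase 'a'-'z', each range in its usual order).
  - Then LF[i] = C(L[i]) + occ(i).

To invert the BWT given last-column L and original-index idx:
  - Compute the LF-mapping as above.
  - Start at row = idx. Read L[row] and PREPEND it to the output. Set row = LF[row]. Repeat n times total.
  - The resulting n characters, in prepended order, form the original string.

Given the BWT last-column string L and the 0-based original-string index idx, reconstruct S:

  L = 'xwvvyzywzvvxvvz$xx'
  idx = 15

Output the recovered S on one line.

Answer: zvxzyvyvxxzwwvvvx$

Derivation:
LF mapping: 9 7 1 2 13 15 14 8 16 3 4 10 5 6 17 0 11 12
Walk LF starting at row 15, prepending L[row]:
  step 1: row=15, L[15]='$', prepend. Next row=LF[15]=0
  step 2: row=0, L[0]='x', prepend. Next row=LF[0]=9
  step 3: row=9, L[9]='v', prepend. Next row=LF[9]=3
  step 4: row=3, L[3]='v', prepend. Next row=LF[3]=2
  step 5: row=2, L[2]='v', prepend. Next row=LF[2]=1
  step 6: row=1, L[1]='w', prepend. Next row=LF[1]=7
  step 7: row=7, L[7]='w', prepend. Next row=LF[7]=8
  step 8: row=8, L[8]='z', prepend. Next row=LF[8]=16
  step 9: row=16, L[16]='x', prepend. Next row=LF[16]=11
  step 10: row=11, L[11]='x', prepend. Next row=LF[11]=10
  step 11: row=10, L[10]='v', prepend. Next row=LF[10]=4
  step 12: row=4, L[4]='y', prepend. Next row=LF[4]=13
  step 13: row=13, L[13]='v', prepend. Next row=LF[13]=6
  step 14: row=6, L[6]='y', prepend. Next row=LF[6]=14
  step 15: row=14, L[14]='z', prepend. Next row=LF[14]=17
  step 16: row=17, L[17]='x', prepend. Next row=LF[17]=12
  step 17: row=12, L[12]='v', prepend. Next row=LF[12]=5
  step 18: row=5, L[5]='z', prepend. Next row=LF[5]=15
Reversed output: zvxzyvyvxxzwwvvvx$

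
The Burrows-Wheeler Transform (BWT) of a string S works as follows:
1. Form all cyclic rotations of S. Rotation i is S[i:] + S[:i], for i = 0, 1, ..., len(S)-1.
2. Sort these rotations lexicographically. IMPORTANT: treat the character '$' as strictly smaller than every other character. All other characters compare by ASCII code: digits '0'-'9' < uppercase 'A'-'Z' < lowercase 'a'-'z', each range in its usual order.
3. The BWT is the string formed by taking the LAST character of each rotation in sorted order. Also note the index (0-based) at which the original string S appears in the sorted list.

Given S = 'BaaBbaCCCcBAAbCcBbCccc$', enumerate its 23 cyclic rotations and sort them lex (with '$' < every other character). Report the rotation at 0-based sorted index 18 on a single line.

Answer: c$BaaBbaCCCcBAAbCcBbCcc

Derivation:
All 23 rotations (rotation i = S[i:]+S[:i]):
  rot[0] = BaaBbaCCCcBAAbCcBbCccc$
  rot[1] = aaBbaCCCcBAAbCcBbCccc$B
  rot[2] = aBbaCCCcBAAbCcBbCccc$Ba
  rot[3] = BbaCCCcBAAbCcBbCccc$Baa
  rot[4] = baCCCcBAAbCcBbCccc$BaaB
  rot[5] = aCCCcBAAbCcBbCccc$BaaBb
  rot[6] = CCCcBAAbCcBbCccc$BaaBba
  rot[7] = CCcBAAbCcBbCccc$BaaBbaC
  rot[8] = CcBAAbCcBbCccc$BaaBbaCC
  rot[9] = cBAAbCcBbCccc$BaaBbaCCC
  rot[10] = BAAbCcBbCccc$BaaBbaCCCc
  rot[11] = AAbCcBbCccc$BaaBbaCCCcB
  rot[12] = AbCcBbCccc$BaaBbaCCCcBA
  rot[13] = bCcBbCccc$BaaBbaCCCcBAA
  rot[14] = CcBbCccc$BaaBbaCCCcBAAb
  rot[15] = cBbCccc$BaaBbaCCCcBAAbC
  rot[16] = BbCccc$BaaBbaCCCcBAAbCc
  rot[17] = bCccc$BaaBbaCCCcBAAbCcB
  rot[18] = Cccc$BaaBbaCCCcBAAbCcBb
  rot[19] = ccc$BaaBbaCCCcBAAbCcBbC
  rot[20] = cc$BaaBbaCCCcBAAbCcBbCc
  rot[21] = c$BaaBbaCCCcBAAbCcBbCcc
  rot[22] = $BaaBbaCCCcBAAbCcBbCccc
Sorted (with $ < everything):
  sorted[0] = $BaaBbaCCCcBAAbCcBbCccc
  sorted[1] = AAbCcBbCccc$BaaBbaCCCcB
  sorted[2] = AbCcBbCccc$BaaBbaCCCcBA
  sorted[3] = BAAbCcBbCccc$BaaBbaCCCc
  sorted[4] = BaaBbaCCCcBAAbCcBbCccc$
  sorted[5] = BbCccc$BaaBbaCCCcBAAbCc
  sorted[6] = BbaCCCcBAAbCcBbCccc$Baa
  sorted[7] = CCCcBAAbCcBbCccc$BaaBba
  sorted[8] = CCcBAAbCcBbCccc$BaaBbaC
  sorted[9] = CcBAAbCcBbCccc$BaaBbaCC
  sorted[10] = CcBbCccc$BaaBbaCCCcBAAb
  sorted[11] = Cccc$BaaBbaCCCcBAAbCcBb
  sorted[12] = aBbaCCCcBAAbCcBbCccc$Ba
  sorted[13] = aCCCcBAAbCcBbCccc$BaaBb
  sorted[14] = aaBbaCCCcBAAbCcBbCccc$B
  sorted[15] = bCcBbCccc$BaaBbaCCCcBAA
  sorted[16] = bCccc$BaaBbaCCCcBAAbCcB
  sorted[17] = baCCCcBAAbCcBbCccc$BaaB
  sorted[18] = c$BaaBbaCCCcBAAbCcBbCcc
  sorted[19] = cBAAbCcBbCccc$BaaBbaCCC
  sorted[20] = cBbCccc$BaaBbaCCCcBAAbC
  sorted[21] = cc$BaaBbaCCCcBAAbCcBbCc
  sorted[22] = ccc$BaaBbaCCCcBAAbCcBbC
sorted[18] = c$BaaBbaCCCcBAAbCcBbCcc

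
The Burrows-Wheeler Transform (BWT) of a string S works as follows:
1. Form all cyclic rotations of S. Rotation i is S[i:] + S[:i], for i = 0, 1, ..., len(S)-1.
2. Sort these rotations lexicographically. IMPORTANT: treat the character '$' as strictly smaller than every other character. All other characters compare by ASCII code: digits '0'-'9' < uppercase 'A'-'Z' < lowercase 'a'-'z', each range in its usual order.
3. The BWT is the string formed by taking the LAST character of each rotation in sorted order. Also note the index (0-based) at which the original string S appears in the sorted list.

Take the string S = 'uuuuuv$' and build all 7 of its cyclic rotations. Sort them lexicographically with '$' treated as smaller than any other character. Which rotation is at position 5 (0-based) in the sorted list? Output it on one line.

All 7 rotations (rotation i = S[i:]+S[:i]):
  rot[0] = uuuuuv$
  rot[1] = uuuuv$u
  rot[2] = uuuv$uu
  rot[3] = uuv$uuu
  rot[4] = uv$uuuu
  rot[5] = v$uuuuu
  rot[6] = $uuuuuv
Sorted (with $ < everything):
  sorted[0] = $uuuuuv
  sorted[1] = uuuuuv$
  sorted[2] = uuuuv$u
  sorted[3] = uuuv$uu
  sorted[4] = uuv$uuu
  sorted[5] = uv$uuuu
  sorted[6] = v$uuuuu
sorted[5] = uv$uuuu

Answer: uv$uuuu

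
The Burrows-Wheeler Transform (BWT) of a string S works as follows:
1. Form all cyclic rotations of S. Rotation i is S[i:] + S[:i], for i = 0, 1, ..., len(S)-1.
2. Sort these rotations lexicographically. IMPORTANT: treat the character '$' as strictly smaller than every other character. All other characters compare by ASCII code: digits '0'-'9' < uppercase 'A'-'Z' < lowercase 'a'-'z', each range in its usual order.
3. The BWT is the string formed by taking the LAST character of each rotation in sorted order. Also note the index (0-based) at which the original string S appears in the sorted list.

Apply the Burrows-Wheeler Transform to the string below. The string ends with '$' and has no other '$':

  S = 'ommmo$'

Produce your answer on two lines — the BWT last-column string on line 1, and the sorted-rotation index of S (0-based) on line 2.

Answer: oommm$
5

Derivation:
All 6 rotations (rotation i = S[i:]+S[:i]):
  rot[0] = ommmo$
  rot[1] = mmmo$o
  rot[2] = mmo$om
  rot[3] = mo$omm
  rot[4] = o$ommm
  rot[5] = $ommmo
Sorted (with $ < everything):
  sorted[0] = $ommmo  (last char: 'o')
  sorted[1] = mmmo$o  (last char: 'o')
  sorted[2] = mmo$om  (last char: 'm')
  sorted[3] = mo$omm  (last char: 'm')
  sorted[4] = o$ommm  (last char: 'm')
  sorted[5] = ommmo$  (last char: '$')
Last column: oommm$
Original string S is at sorted index 5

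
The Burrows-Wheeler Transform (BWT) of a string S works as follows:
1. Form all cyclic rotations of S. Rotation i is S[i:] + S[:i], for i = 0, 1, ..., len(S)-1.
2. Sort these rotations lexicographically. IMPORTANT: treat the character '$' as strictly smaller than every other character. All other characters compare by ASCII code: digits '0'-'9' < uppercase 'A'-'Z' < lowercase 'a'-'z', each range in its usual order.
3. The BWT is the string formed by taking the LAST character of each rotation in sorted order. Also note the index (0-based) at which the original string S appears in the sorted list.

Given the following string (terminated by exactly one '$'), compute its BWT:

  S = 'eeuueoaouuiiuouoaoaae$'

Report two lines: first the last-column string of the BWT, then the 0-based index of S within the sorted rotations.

All 22 rotations (rotation i = S[i:]+S[:i]):
  rot[0] = eeuueoaouuiiuouoaoaae$
  rot[1] = euueoaouuiiuouoaoaae$e
  rot[2] = uueoaouuiiuouoaoaae$ee
  rot[3] = ueoaouuiiuouoaoaae$eeu
  rot[4] = eoaouuiiuouoaoaae$eeuu
  rot[5] = oaouuiiuouoaoaae$eeuue
  rot[6] = aouuiiuouoaoaae$eeuueo
  rot[7] = ouuiiuouoaoaae$eeuueoa
  rot[8] = uuiiuouoaoaae$eeuueoao
  rot[9] = uiiuouoaoaae$eeuueoaou
  rot[10] = iiuouoaoaae$eeuueoaouu
  rot[11] = iuouoaoaae$eeuueoaouui
  rot[12] = uouoaoaae$eeuueoaouuii
  rot[13] = ouoaoaae$eeuueoaouuiiu
  rot[14] = uoaoaae$eeuueoaouuiiuo
  rot[15] = oaoaae$eeuueoaouuiiuou
  rot[16] = aoaae$eeuueoaouuiiuouo
  rot[17] = oaae$eeuueoaouuiiuouoa
  rot[18] = aae$eeuueoaouuiiuouoao
  rot[19] = ae$eeuueoaouuiiuouoaoa
  rot[20] = e$eeuueoaouuiiuouoaoaa
  rot[21] = $eeuueoaouuiiuouoaoaae
Sorted (with $ < everything):
  sorted[0] = $eeuueoaouuiiuouoaoaae  (last char: 'e')
  sorted[1] = aae$eeuueoaouuiiuouoao  (last char: 'o')
  sorted[2] = ae$eeuueoaouuiiuouoaoa  (last char: 'a')
  sorted[3] = aoaae$eeuueoaouuiiuouo  (last char: 'o')
  sorted[4] = aouuiiuouoaoaae$eeuueo  (last char: 'o')
  sorted[5] = e$eeuueoaouuiiuouoaoaa  (last char: 'a')
  sorted[6] = eeuueoaouuiiuouoaoaae$  (last char: '$')
  sorted[7] = eoaouuiiuouoaoaae$eeuu  (last char: 'u')
  sorted[8] = euueoaouuiiuouoaoaae$e  (last char: 'e')
  sorted[9] = iiuouoaoaae$eeuueoaouu  (last char: 'u')
  sorted[10] = iuouoaoaae$eeuueoaouui  (last char: 'i')
  sorted[11] = oaae$eeuueoaouuiiuouoa  (last char: 'a')
  sorted[12] = oaoaae$eeuueoaouuiiuou  (last char: 'u')
  sorted[13] = oaouuiiuouoaoaae$eeuue  (last char: 'e')
  sorted[14] = ouoaoaae$eeuueoaouuiiu  (last char: 'u')
  sorted[15] = ouuiiuouoaoaae$eeuueoa  (last char: 'a')
  sorted[16] = ueoaouuiiuouoaoaae$eeu  (last char: 'u')
  sorted[17] = uiiuouoaoaae$eeuueoaou  (last char: 'u')
  sorted[18] = uoaoaae$eeuueoaouuiiuo  (last char: 'o')
  sorted[19] = uouoaoaae$eeuueoaouuii  (last char: 'i')
  sorted[20] = uueoaouuiiuouoaoaae$ee  (last char: 'e')
  sorted[21] = uuiiuouoaoaae$eeuueoao  (last char: 'o')
Last column: eoaooa$ueuiaueuauuoieo
Original string S is at sorted index 6

Answer: eoaooa$ueuiaueuauuoieo
6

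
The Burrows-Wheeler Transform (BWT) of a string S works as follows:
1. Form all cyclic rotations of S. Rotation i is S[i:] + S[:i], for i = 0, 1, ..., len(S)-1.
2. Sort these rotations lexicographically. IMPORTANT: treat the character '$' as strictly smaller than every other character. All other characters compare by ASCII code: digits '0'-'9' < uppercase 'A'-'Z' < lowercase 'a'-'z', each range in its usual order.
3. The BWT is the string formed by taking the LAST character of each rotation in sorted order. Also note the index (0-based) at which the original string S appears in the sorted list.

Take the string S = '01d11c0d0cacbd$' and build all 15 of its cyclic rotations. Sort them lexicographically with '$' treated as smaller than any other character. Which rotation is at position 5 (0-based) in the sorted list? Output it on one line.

Answer: 1c0d0cacbd$01d1

Derivation:
All 15 rotations (rotation i = S[i:]+S[:i]):
  rot[0] = 01d11c0d0cacbd$
  rot[1] = 1d11c0d0cacbd$0
  rot[2] = d11c0d0cacbd$01
  rot[3] = 11c0d0cacbd$01d
  rot[4] = 1c0d0cacbd$01d1
  rot[5] = c0d0cacbd$01d11
  rot[6] = 0d0cacbd$01d11c
  rot[7] = d0cacbd$01d11c0
  rot[8] = 0cacbd$01d11c0d
  rot[9] = cacbd$01d11c0d0
  rot[10] = acbd$01d11c0d0c
  rot[11] = cbd$01d11c0d0ca
  rot[12] = bd$01d11c0d0cac
  rot[13] = d$01d11c0d0cacb
  rot[14] = $01d11c0d0cacbd
Sorted (with $ < everything):
  sorted[0] = $01d11c0d0cacbd
  sorted[1] = 01d11c0d0cacbd$
  sorted[2] = 0cacbd$01d11c0d
  sorted[3] = 0d0cacbd$01d11c
  sorted[4] = 11c0d0cacbd$01d
  sorted[5] = 1c0d0cacbd$01d1
  sorted[6] = 1d11c0d0cacbd$0
  sorted[7] = acbd$01d11c0d0c
  sorted[8] = bd$01d11c0d0cac
  sorted[9] = c0d0cacbd$01d11
  sorted[10] = cacbd$01d11c0d0
  sorted[11] = cbd$01d11c0d0ca
  sorted[12] = d$01d11c0d0cacb
  sorted[13] = d0cacbd$01d11c0
  sorted[14] = d11c0d0cacbd$01
sorted[5] = 1c0d0cacbd$01d1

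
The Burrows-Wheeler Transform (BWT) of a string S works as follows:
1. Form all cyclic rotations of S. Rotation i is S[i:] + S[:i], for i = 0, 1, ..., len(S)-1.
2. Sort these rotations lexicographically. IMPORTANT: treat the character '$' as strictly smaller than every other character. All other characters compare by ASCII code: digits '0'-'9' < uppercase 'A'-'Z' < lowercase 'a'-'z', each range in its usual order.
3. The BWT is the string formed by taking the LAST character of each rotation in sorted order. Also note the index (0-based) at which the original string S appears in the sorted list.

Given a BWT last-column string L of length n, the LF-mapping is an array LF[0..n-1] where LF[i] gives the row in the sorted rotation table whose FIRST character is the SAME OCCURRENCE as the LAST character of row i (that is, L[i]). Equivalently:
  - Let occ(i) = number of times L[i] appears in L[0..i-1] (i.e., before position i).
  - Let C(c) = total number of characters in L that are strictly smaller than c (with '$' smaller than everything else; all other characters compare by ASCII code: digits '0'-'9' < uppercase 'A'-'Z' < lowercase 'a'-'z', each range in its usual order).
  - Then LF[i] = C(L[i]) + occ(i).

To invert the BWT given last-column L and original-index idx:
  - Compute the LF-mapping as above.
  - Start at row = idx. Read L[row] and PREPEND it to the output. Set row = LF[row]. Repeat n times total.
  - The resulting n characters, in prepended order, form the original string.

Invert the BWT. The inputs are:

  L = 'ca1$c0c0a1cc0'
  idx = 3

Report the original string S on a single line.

Answer: 0ccca01c10ac$

Derivation:
LF mapping: 8 6 4 0 9 1 10 2 7 5 11 12 3
Walk LF starting at row 3, prepending L[row]:
  step 1: row=3, L[3]='$', prepend. Next row=LF[3]=0
  step 2: row=0, L[0]='c', prepend. Next row=LF[0]=8
  step 3: row=8, L[8]='a', prepend. Next row=LF[8]=7
  step 4: row=7, L[7]='0', prepend. Next row=LF[7]=2
  step 5: row=2, L[2]='1', prepend. Next row=LF[2]=4
  step 6: row=4, L[4]='c', prepend. Next row=LF[4]=9
  step 7: row=9, L[9]='1', prepend. Next row=LF[9]=5
  step 8: row=5, L[5]='0', prepend. Next row=LF[5]=1
  step 9: row=1, L[1]='a', prepend. Next row=LF[1]=6
  step 10: row=6, L[6]='c', prepend. Next row=LF[6]=10
  step 11: row=10, L[10]='c', prepend. Next row=LF[10]=11
  step 12: row=11, L[11]='c', prepend. Next row=LF[11]=12
  step 13: row=12, L[12]='0', prepend. Next row=LF[12]=3
Reversed output: 0ccca01c10ac$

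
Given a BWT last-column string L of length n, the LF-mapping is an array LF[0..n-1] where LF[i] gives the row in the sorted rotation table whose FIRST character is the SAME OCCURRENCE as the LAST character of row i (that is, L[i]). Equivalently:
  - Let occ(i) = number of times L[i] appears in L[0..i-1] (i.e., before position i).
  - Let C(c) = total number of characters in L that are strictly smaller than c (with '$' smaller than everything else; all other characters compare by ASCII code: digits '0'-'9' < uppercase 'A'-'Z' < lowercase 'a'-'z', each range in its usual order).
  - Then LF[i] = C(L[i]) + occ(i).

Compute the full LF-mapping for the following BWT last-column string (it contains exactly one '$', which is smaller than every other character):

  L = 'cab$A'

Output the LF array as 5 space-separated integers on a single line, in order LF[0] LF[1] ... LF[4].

Char counts: '$':1, 'A':1, 'a':1, 'b':1, 'c':1
C (first-col start): C('$')=0, C('A')=1, C('a')=2, C('b')=3, C('c')=4
L[0]='c': occ=0, LF[0]=C('c')+0=4+0=4
L[1]='a': occ=0, LF[1]=C('a')+0=2+0=2
L[2]='b': occ=0, LF[2]=C('b')+0=3+0=3
L[3]='$': occ=0, LF[3]=C('$')+0=0+0=0
L[4]='A': occ=0, LF[4]=C('A')+0=1+0=1

Answer: 4 2 3 0 1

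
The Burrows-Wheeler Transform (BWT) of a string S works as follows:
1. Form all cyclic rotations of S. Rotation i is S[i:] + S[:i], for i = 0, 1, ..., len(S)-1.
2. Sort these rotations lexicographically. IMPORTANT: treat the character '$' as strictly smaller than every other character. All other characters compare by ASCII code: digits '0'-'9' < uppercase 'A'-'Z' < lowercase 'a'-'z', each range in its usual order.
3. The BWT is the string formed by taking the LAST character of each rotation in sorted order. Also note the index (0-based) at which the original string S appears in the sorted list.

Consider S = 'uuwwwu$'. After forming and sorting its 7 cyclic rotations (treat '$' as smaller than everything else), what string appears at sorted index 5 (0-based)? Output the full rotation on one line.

Answer: wwu$uuw

Derivation:
All 7 rotations (rotation i = S[i:]+S[:i]):
  rot[0] = uuwwwu$
  rot[1] = uwwwu$u
  rot[2] = wwwu$uu
  rot[3] = wwu$uuw
  rot[4] = wu$uuww
  rot[5] = u$uuwww
  rot[6] = $uuwwwu
Sorted (with $ < everything):
  sorted[0] = $uuwwwu
  sorted[1] = u$uuwww
  sorted[2] = uuwwwu$
  sorted[3] = uwwwu$u
  sorted[4] = wu$uuww
  sorted[5] = wwu$uuw
  sorted[6] = wwwu$uu
sorted[5] = wwu$uuw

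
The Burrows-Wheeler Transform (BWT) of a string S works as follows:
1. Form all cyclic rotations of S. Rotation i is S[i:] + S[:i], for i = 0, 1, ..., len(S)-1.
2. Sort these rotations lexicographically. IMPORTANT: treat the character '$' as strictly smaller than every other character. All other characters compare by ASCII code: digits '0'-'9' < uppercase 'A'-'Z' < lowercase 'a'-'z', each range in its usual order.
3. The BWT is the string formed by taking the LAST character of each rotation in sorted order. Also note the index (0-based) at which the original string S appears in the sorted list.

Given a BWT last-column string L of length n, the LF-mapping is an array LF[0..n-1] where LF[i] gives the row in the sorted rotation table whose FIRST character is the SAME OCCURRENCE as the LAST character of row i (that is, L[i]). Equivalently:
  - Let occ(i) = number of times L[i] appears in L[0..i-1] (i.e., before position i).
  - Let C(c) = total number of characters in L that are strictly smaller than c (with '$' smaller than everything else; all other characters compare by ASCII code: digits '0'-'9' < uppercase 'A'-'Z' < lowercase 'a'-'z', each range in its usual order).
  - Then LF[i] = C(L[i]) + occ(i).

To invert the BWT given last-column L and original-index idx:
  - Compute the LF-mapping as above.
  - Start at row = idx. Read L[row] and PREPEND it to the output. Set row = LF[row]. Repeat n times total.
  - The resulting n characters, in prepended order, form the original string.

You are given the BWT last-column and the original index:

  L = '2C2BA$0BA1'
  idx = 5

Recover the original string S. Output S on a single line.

LF mapping: 3 9 4 7 5 0 1 8 6 2
Walk LF starting at row 5, prepending L[row]:
  step 1: row=5, L[5]='$', prepend. Next row=LF[5]=0
  step 2: row=0, L[0]='2', prepend. Next row=LF[0]=3
  step 3: row=3, L[3]='B', prepend. Next row=LF[3]=7
  step 4: row=7, L[7]='B', prepend. Next row=LF[7]=8
  step 5: row=8, L[8]='A', prepend. Next row=LF[8]=6
  step 6: row=6, L[6]='0', prepend. Next row=LF[6]=1
  step 7: row=1, L[1]='C', prepend. Next row=LF[1]=9
  step 8: row=9, L[9]='1', prepend. Next row=LF[9]=2
  step 9: row=2, L[2]='2', prepend. Next row=LF[2]=4
  step 10: row=4, L[4]='A', prepend. Next row=LF[4]=5
Reversed output: A21C0ABB2$

Answer: A21C0ABB2$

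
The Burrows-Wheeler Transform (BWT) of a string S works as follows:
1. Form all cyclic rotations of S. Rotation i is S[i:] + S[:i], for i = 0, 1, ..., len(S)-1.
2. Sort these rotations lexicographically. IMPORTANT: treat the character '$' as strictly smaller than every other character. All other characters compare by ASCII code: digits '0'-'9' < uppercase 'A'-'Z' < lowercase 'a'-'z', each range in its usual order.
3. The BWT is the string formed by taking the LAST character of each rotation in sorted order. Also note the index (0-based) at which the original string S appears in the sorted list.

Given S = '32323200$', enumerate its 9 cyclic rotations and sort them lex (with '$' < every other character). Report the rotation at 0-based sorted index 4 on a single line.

All 9 rotations (rotation i = S[i:]+S[:i]):
  rot[0] = 32323200$
  rot[1] = 2323200$3
  rot[2] = 323200$32
  rot[3] = 23200$323
  rot[4] = 3200$3232
  rot[5] = 200$32323
  rot[6] = 00$323232
  rot[7] = 0$3232320
  rot[8] = $32323200
Sorted (with $ < everything):
  sorted[0] = $32323200
  sorted[1] = 0$3232320
  sorted[2] = 00$323232
  sorted[3] = 200$32323
  sorted[4] = 23200$323
  sorted[5] = 2323200$3
  sorted[6] = 3200$3232
  sorted[7] = 323200$32
  sorted[8] = 32323200$
sorted[4] = 23200$323

Answer: 23200$323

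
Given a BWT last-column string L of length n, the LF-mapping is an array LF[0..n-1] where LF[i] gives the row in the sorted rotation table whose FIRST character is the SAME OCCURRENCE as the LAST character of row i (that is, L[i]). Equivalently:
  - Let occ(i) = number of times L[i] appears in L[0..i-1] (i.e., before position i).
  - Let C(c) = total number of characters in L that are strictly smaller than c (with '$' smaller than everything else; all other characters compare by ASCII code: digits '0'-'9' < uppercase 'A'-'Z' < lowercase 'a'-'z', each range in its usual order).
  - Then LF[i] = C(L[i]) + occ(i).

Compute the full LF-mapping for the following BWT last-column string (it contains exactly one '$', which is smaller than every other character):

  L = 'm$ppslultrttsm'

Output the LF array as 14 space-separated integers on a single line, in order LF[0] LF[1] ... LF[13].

Answer: 3 0 5 6 8 1 13 2 10 7 11 12 9 4

Derivation:
Char counts: '$':1, 'l':2, 'm':2, 'p':2, 'r':1, 's':2, 't':3, 'u':1
C (first-col start): C('$')=0, C('l')=1, C('m')=3, C('p')=5, C('r')=7, C('s')=8, C('t')=10, C('u')=13
L[0]='m': occ=0, LF[0]=C('m')+0=3+0=3
L[1]='$': occ=0, LF[1]=C('$')+0=0+0=0
L[2]='p': occ=0, LF[2]=C('p')+0=5+0=5
L[3]='p': occ=1, LF[3]=C('p')+1=5+1=6
L[4]='s': occ=0, LF[4]=C('s')+0=8+0=8
L[5]='l': occ=0, LF[5]=C('l')+0=1+0=1
L[6]='u': occ=0, LF[6]=C('u')+0=13+0=13
L[7]='l': occ=1, LF[7]=C('l')+1=1+1=2
L[8]='t': occ=0, LF[8]=C('t')+0=10+0=10
L[9]='r': occ=0, LF[9]=C('r')+0=7+0=7
L[10]='t': occ=1, LF[10]=C('t')+1=10+1=11
L[11]='t': occ=2, LF[11]=C('t')+2=10+2=12
L[12]='s': occ=1, LF[12]=C('s')+1=8+1=9
L[13]='m': occ=1, LF[13]=C('m')+1=3+1=4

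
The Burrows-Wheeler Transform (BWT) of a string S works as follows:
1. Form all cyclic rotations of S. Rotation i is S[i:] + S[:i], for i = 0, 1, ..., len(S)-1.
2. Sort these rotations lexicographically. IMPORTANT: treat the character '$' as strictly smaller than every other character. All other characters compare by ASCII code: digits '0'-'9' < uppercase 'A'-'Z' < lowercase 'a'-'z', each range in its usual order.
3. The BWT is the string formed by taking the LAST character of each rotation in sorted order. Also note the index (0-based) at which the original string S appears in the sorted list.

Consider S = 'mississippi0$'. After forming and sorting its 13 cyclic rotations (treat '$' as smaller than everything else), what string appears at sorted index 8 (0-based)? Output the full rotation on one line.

Answer: ppi0$mississi

Derivation:
All 13 rotations (rotation i = S[i:]+S[:i]):
  rot[0] = mississippi0$
  rot[1] = ississippi0$m
  rot[2] = ssissippi0$mi
  rot[3] = sissippi0$mis
  rot[4] = issippi0$miss
  rot[5] = ssippi0$missi
  rot[6] = sippi0$missis
  rot[7] = ippi0$mississ
  rot[8] = ppi0$mississi
  rot[9] = pi0$mississip
  rot[10] = i0$mississipp
  rot[11] = 0$mississippi
  rot[12] = $mississippi0
Sorted (with $ < everything):
  sorted[0] = $mississippi0
  sorted[1] = 0$mississippi
  sorted[2] = i0$mississipp
  sorted[3] = ippi0$mississ
  sorted[4] = issippi0$miss
  sorted[5] = ississippi0$m
  sorted[6] = mississippi0$
  sorted[7] = pi0$mississip
  sorted[8] = ppi0$mississi
  sorted[9] = sippi0$missis
  sorted[10] = sissippi0$mis
  sorted[11] = ssippi0$missi
  sorted[12] = ssissippi0$mi
sorted[8] = ppi0$mississi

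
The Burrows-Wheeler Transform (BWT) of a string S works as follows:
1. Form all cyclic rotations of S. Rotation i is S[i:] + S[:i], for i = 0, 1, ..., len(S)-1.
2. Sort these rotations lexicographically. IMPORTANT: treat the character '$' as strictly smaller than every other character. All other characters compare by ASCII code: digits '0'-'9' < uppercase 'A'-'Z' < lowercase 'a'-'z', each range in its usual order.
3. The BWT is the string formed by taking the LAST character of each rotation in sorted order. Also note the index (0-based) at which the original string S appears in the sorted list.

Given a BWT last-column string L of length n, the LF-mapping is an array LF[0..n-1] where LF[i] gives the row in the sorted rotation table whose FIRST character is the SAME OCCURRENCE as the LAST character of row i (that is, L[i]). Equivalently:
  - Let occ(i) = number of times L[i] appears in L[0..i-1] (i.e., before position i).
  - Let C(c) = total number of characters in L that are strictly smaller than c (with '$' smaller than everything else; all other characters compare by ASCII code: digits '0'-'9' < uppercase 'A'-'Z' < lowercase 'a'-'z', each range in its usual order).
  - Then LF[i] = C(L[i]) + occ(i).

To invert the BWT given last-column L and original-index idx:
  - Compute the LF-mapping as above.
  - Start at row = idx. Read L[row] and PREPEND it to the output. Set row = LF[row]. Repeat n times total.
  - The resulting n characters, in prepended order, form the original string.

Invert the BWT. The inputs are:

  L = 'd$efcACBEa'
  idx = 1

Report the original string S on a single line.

Answer: AafCcEeBd$

Derivation:
LF mapping: 7 0 8 9 6 1 3 2 4 5
Walk LF starting at row 1, prepending L[row]:
  step 1: row=1, L[1]='$', prepend. Next row=LF[1]=0
  step 2: row=0, L[0]='d', prepend. Next row=LF[0]=7
  step 3: row=7, L[7]='B', prepend. Next row=LF[7]=2
  step 4: row=2, L[2]='e', prepend. Next row=LF[2]=8
  step 5: row=8, L[8]='E', prepend. Next row=LF[8]=4
  step 6: row=4, L[4]='c', prepend. Next row=LF[4]=6
  step 7: row=6, L[6]='C', prepend. Next row=LF[6]=3
  step 8: row=3, L[3]='f', prepend. Next row=LF[3]=9
  step 9: row=9, L[9]='a', prepend. Next row=LF[9]=5
  step 10: row=5, L[5]='A', prepend. Next row=LF[5]=1
Reversed output: AafCcEeBd$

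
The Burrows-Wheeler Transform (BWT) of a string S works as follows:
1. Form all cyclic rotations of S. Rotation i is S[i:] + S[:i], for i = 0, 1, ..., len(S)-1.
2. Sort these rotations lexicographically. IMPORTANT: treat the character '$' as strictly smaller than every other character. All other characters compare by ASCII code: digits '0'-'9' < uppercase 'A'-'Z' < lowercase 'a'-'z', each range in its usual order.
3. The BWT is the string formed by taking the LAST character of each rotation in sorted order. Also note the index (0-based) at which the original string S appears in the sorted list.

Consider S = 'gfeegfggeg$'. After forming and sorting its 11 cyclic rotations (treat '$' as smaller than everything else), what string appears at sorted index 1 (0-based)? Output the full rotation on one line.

Answer: eegfggeg$gf

Derivation:
All 11 rotations (rotation i = S[i:]+S[:i]):
  rot[0] = gfeegfggeg$
  rot[1] = feegfggeg$g
  rot[2] = eegfggeg$gf
  rot[3] = egfggeg$gfe
  rot[4] = gfggeg$gfee
  rot[5] = fggeg$gfeeg
  rot[6] = ggeg$gfeegf
  rot[7] = geg$gfeegfg
  rot[8] = eg$gfeegfgg
  rot[9] = g$gfeegfgge
  rot[10] = $gfeegfggeg
Sorted (with $ < everything):
  sorted[0] = $gfeegfggeg
  sorted[1] = eegfggeg$gf
  sorted[2] = eg$gfeegfgg
  sorted[3] = egfggeg$gfe
  sorted[4] = feegfggeg$g
  sorted[5] = fggeg$gfeeg
  sorted[6] = g$gfeegfgge
  sorted[7] = geg$gfeegfg
  sorted[8] = gfeegfggeg$
  sorted[9] = gfggeg$gfee
  sorted[10] = ggeg$gfeegf
sorted[1] = eegfggeg$gf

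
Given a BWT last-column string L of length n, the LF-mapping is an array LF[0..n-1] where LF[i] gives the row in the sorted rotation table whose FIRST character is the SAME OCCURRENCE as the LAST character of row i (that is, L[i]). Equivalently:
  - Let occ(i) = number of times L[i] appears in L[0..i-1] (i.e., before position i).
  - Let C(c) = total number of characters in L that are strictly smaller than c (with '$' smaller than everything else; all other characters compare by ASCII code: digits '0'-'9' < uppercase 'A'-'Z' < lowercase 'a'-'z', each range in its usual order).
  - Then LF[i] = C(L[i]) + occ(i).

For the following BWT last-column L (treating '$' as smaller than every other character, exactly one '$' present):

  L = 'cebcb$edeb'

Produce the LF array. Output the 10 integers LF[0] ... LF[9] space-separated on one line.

Char counts: '$':1, 'b':3, 'c':2, 'd':1, 'e':3
C (first-col start): C('$')=0, C('b')=1, C('c')=4, C('d')=6, C('e')=7
L[0]='c': occ=0, LF[0]=C('c')+0=4+0=4
L[1]='e': occ=0, LF[1]=C('e')+0=7+0=7
L[2]='b': occ=0, LF[2]=C('b')+0=1+0=1
L[3]='c': occ=1, LF[3]=C('c')+1=4+1=5
L[4]='b': occ=1, LF[4]=C('b')+1=1+1=2
L[5]='$': occ=0, LF[5]=C('$')+0=0+0=0
L[6]='e': occ=1, LF[6]=C('e')+1=7+1=8
L[7]='d': occ=0, LF[7]=C('d')+0=6+0=6
L[8]='e': occ=2, LF[8]=C('e')+2=7+2=9
L[9]='b': occ=2, LF[9]=C('b')+2=1+2=3

Answer: 4 7 1 5 2 0 8 6 9 3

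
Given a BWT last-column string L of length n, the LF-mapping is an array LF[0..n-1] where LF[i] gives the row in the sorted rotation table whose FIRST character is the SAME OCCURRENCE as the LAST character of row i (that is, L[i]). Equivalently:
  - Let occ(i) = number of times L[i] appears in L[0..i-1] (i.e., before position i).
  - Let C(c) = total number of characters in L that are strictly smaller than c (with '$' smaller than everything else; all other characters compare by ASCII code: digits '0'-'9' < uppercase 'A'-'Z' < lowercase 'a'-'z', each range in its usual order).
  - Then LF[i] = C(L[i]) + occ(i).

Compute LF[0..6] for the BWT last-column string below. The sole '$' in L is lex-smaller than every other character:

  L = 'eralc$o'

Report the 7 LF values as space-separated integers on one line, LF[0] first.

Answer: 3 6 1 4 2 0 5

Derivation:
Char counts: '$':1, 'a':1, 'c':1, 'e':1, 'l':1, 'o':1, 'r':1
C (first-col start): C('$')=0, C('a')=1, C('c')=2, C('e')=3, C('l')=4, C('o')=5, C('r')=6
L[0]='e': occ=0, LF[0]=C('e')+0=3+0=3
L[1]='r': occ=0, LF[1]=C('r')+0=6+0=6
L[2]='a': occ=0, LF[2]=C('a')+0=1+0=1
L[3]='l': occ=0, LF[3]=C('l')+0=4+0=4
L[4]='c': occ=0, LF[4]=C('c')+0=2+0=2
L[5]='$': occ=0, LF[5]=C('$')+0=0+0=0
L[6]='o': occ=0, LF[6]=C('o')+0=5+0=5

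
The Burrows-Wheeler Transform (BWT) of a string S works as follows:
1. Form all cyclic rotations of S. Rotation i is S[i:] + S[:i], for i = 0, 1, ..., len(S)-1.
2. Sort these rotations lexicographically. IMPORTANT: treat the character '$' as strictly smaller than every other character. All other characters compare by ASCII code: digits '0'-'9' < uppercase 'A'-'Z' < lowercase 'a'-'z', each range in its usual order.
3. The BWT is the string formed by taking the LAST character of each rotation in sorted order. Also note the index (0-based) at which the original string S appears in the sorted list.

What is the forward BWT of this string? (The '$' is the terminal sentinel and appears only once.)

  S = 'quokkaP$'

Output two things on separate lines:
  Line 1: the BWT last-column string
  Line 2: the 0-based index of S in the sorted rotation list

All 8 rotations (rotation i = S[i:]+S[:i]):
  rot[0] = quokkaP$
  rot[1] = uokkaP$q
  rot[2] = okkaP$qu
  rot[3] = kkaP$quo
  rot[4] = kaP$quok
  rot[5] = aP$quokk
  rot[6] = P$quokka
  rot[7] = $quokkaP
Sorted (with $ < everything):
  sorted[0] = $quokkaP  (last char: 'P')
  sorted[1] = P$quokka  (last char: 'a')
  sorted[2] = aP$quokk  (last char: 'k')
  sorted[3] = kaP$quok  (last char: 'k')
  sorted[4] = kkaP$quo  (last char: 'o')
  sorted[5] = okkaP$qu  (last char: 'u')
  sorted[6] = quokkaP$  (last char: '$')
  sorted[7] = uokkaP$q  (last char: 'q')
Last column: Pakkou$q
Original string S is at sorted index 6

Answer: Pakkou$q
6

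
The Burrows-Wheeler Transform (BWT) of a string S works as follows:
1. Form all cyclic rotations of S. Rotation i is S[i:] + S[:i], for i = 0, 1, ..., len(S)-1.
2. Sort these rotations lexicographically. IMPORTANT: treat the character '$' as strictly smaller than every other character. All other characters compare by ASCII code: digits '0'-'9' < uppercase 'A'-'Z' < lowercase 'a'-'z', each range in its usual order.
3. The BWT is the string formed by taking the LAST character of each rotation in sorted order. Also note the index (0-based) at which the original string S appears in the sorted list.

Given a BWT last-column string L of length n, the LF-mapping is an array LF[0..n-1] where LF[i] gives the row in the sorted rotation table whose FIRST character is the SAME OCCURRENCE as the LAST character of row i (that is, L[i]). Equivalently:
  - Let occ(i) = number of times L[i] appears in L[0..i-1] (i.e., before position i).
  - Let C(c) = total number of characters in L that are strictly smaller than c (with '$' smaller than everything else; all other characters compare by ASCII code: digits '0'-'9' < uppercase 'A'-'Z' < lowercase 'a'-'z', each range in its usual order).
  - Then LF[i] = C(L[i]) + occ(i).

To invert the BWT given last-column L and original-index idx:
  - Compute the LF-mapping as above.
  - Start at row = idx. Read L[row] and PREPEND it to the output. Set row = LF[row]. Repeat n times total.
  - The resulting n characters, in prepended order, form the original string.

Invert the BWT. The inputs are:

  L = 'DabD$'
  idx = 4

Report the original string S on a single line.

Answer: bDaD$

Derivation:
LF mapping: 1 3 4 2 0
Walk LF starting at row 4, prepending L[row]:
  step 1: row=4, L[4]='$', prepend. Next row=LF[4]=0
  step 2: row=0, L[0]='D', prepend. Next row=LF[0]=1
  step 3: row=1, L[1]='a', prepend. Next row=LF[1]=3
  step 4: row=3, L[3]='D', prepend. Next row=LF[3]=2
  step 5: row=2, L[2]='b', prepend. Next row=LF[2]=4
Reversed output: bDaD$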